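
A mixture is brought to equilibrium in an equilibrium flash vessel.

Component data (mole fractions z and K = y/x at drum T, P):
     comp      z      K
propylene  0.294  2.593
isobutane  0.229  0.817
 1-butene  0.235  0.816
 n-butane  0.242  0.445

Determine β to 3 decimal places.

β = 0.452

Newton–Raphson from β = 0.5:
  β = 0.500: g = -0.0189, g' = -0.393 → β = 0.452
Converged at β = 0.452.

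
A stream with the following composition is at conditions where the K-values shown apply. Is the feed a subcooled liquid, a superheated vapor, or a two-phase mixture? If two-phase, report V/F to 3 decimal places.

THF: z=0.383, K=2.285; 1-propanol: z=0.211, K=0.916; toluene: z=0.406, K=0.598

two-phase, V/F = 0.743

ΣzᵢKᵢ = 1.311; Σzᵢ/Kᵢ = 1.077.
Both exceed 1, so a two-phase solution exists.
Newton–Raphson from ψ = 0.66:
  ψ = 0.660: g = 0.0254, g' = -0.308 → ψ = 0.742
  ψ = 0.742: g = 0.0004, g' = -0.301 → ψ = 0.743
Converged at ψ = 0.743.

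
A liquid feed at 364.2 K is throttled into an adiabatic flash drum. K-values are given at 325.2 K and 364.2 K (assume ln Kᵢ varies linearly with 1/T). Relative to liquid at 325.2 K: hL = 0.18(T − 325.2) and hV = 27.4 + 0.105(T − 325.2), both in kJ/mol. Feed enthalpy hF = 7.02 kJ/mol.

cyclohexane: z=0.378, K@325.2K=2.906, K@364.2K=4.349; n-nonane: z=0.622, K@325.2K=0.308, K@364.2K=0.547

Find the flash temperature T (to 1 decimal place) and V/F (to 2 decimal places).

T = 327.5 K, V/F = 0.24

Adiabatic flash: solve Rachford–Rice at each trial T, then check hF = ψ·hV(T) + (1−ψ)·hL(T).
  T = 325.2 K: K = (2.906, 0.308), RR gives ψ = 0.220, H_out = 6.025 kJ/mol
  T = 364.2 K: K = (4.349, 0.547), RR gives ψ = 0.649, H_out = 22.897 kJ/mol
  T = 344.7 K: K = (3.596, 0.417), RR gives ψ = 0.409, H_out = 14.117 kJ/mol
  T = 334.9 K: K = (3.241, 0.360), RR gives ψ = 0.313, H_out = 10.090 kJ/mol
  T = 330.0 K: K = (3.070, 0.333), RR gives ψ = 0.266, H_out = 8.061 kJ/mol
  T = 327.6 K: K = (2.987, 0.320), RR gives ψ = 0.243, H_out = 7.051 kJ/mol
Linear interpolation between T = 325.2 (H_out = 6.025) and T = 327.6 (H_out = 7.051) on hF = 7.02 gives T ≈ 327.5 K, at which ψ = 0.24.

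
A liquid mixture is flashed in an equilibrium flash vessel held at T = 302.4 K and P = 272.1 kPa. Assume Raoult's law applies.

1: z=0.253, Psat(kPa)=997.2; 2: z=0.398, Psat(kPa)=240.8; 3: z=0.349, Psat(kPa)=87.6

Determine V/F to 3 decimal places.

Raoult's law: Kᵢ = Pᵢˢᵃᵗ/P = Pᵢˢᵃᵗ/272.1.
  K_1 = 997.2/272.1 = 3.66483, K_2 = 240.8/272.1 = 0.88497, K_3 = 87.6/272.1 = 0.32194
Rachford–Rice: g(V/F) = Σ zᵢ(Kᵢ−1)/(1+V/F(Kᵢ−1)) = 0.
g(0) = ΣzᵢKᵢ − 1 = 0.392 and g(1) = 1 − Σzᵢ/Kᵢ = -0.603, so a root lies in (0, 1).
Newton iteration, V/F⁰ = 0.38:
  V/F = 0.380: g = -0.0317, g' = -0.740 → V/F = 0.337
  V/F = 0.337: g = 0.0007, g' = -0.774 → V/F = 0.338
Converged at V/F = 0.338.

V/F = 0.338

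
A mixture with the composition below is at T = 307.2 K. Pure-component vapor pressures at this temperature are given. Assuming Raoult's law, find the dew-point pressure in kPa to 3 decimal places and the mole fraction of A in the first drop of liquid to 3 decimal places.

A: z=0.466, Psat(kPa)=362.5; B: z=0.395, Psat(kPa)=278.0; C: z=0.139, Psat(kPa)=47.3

Pdew = 177.146 kPa, x_A = 0.228

At the dew point ψ → 1, so Σzᵢ/Kᵢ = 1 with Kᵢ = Pᵢˢᵃᵗ/P ⇒ 1/P = Σzᵢ/Pᵢˢᵃᵗ.
1/P = 0.466/362.5 + 0.395/278.0 + 0.139/47.3 = 0.005645 ⇒ P = 177.146 kPa
xᵢ = zᵢP/Pᵢˢᵃᵗ ⇒ x_A = 0.466·177.146/362.5 = 0.228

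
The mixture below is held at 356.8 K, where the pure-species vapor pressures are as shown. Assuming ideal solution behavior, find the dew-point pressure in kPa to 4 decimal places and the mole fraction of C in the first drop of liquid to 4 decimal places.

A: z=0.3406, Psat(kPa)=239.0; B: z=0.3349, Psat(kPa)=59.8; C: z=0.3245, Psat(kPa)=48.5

At the dew point ψ → 1, so Σzᵢ/Kᵢ = 1 with Kᵢ = Pᵢˢᵃᵗ/P ⇒ 1/P = Σzᵢ/Pᵢˢᵃᵗ.
1/P = 0.3406/239.0 + 0.3349/59.8 + 0.3245/48.5 = 0.0137162 ⇒ P = 72.9067 kPa
xᵢ = zᵢP/Pᵢˢᵃᵗ ⇒ x_C = 0.3245·72.9067/48.5 = 0.4878

Pdew = 72.9067 kPa, x_C = 0.4878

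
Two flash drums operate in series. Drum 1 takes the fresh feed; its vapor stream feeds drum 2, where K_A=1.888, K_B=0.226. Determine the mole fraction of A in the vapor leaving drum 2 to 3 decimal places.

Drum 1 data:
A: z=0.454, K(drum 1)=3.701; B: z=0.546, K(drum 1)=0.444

y_A (drum 2) = 0.879

Drum 1:
Rachford–Rice: g(ψ₁) = Σ zᵢ(Kᵢ−1)/(1+ψ₁(Kᵢ−1)) = 0.
g(0) = ΣzᵢKᵢ − 1 = 0.923 and g(1) = 1 − Σzᵢ/Kᵢ = -0.352, so a root lies in (0, 1).
Iterate (Newton) starting at ψ₁ = 0.66:
  ψ₁ = 0.660: g = -0.0389, g' = -0.849 → ψ₁ = 0.614
Converged at ψ₁ = 0.614.
Drum-1 compositions:
  A: x = 0.171, y = 0.632
  B: x = 0.829, y = 0.368
Drum-2 feed = drum-1 vapor: z₂ = (0.6318, 0.3682).
Drum 2:
Let ψ₂ = V/F and solve Σ zᵢ(Kᵢ−1)/(1+ψ₂(Kᵢ−1)) = 0.
Feasibility: ΣzᵢKᵢ = 1.276, Σzᵢ/Kᵢ = 1.964 — both > 1, two phases present.
Newton–Raphson from ψ₂ = 0.62:
  ψ₂ = 0.620: g = -0.1861, g' = -1.023 → ψ₂ = 0.438
  ψ₂ = 0.438: g = -0.0272, g' = -0.763 → ψ₂ = 0.402
Converged at ψ₂ = 0.402.
  A: x = 0.466, y = 0.879
  B: x = 0.534, y = 0.121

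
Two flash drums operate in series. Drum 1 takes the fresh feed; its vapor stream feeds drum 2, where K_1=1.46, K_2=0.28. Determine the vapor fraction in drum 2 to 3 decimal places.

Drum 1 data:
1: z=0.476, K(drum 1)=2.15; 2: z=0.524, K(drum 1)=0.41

Drum 1:
Material balance + equilibrium reduce to Σ zᵢ(Kᵢ−1)/(1+ψ₁(Kᵢ−1)) = 0.
Check two-phase: ΣzᵢKᵢ = 1.238 > 1 and Σzᵢ/Kᵢ = 1.499 > 1, so g(0) = 0.238 > 0 and g(1) = -0.499 < 0.
Binary case is linear: z₁(K₁−1)(1+ψ₁(K₂−1)) + z₂(K₂−1)(1+ψ₁(K₁−1)) = 0
⇒ ψ₁ = [z₁(K₁−1)+z₂(K₂−1)] / [−(K₁−1)(K₂−1)] = 0.2382/0.6785 = 0.351
Drum-1 compositions:
  1: x = 0.339, y = 0.729
  2: x = 0.661, y = 0.271
Drum-2 feed = drum-1 vapor: z₂ = (0.7290, 0.2710).
Drum 2:
Material balance + equilibrium reduce to Σ zᵢ(Kᵢ−1)/(1+ψ₂(Kᵢ−1)) = 0.
g(0) = ΣzᵢKᵢ − 1 = 0.140 and g(1) = 1 − Σzᵢ/Kᵢ = -0.467, so a root lies in (0, 1).
Binary case is linear: z₁(K₁−1)(1+ψ₂(K₂−1)) + z₂(K₂−1)(1+ψ₂(K₁−1)) = 0
⇒ ψ₂ = [z₁(K₁−1)+z₂(K₂−1)] / [−(K₁−1)(K₂−1)] = 0.1402/0.3312 = 0.423
  1: x = 0.610, y = 0.891
  2: x = 0.390, y = 0.109

V/F (drum 2) = 0.423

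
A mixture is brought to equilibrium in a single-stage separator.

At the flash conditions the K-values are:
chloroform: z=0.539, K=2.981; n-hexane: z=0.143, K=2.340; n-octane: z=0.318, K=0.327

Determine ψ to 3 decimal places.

ψ = 0.839

Newton–Raphson from ψ = 0.5:
  ψ = 0.500: g = 0.3286, g' = -0.953 → ψ = 0.845
  ψ = 0.845: g = -0.0068, g' = -1.126 → ψ = 0.839
Converged at ψ = 0.839.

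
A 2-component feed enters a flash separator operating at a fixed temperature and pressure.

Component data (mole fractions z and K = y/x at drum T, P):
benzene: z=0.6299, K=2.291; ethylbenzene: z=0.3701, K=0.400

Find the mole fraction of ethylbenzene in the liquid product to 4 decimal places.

Binary case is linear: z₁(K₁−1)(1+β(K₂−1)) + z₂(K₂−1)(1+β(K₁−1)) = 0
⇒ β = [z₁(K₁−1)+z₂(K₂−1)] / [−(K₁−1)(K₂−1)] = 0.59114/0.77460 = 0.7632
Compositions from xᵢ = zᵢ/(1+β(Kᵢ−1)), yᵢ = Kᵢxᵢ:
  benzene: x = 0.3173, y = 0.7269
  ethylbenzene: x = 0.6827, y = 0.2731

x_ethylbenzene = 0.6827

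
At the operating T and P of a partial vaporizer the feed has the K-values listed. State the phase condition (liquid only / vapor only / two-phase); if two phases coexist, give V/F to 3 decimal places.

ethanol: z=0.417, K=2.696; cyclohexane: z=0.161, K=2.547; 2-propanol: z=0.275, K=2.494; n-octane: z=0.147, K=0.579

vapor only

ΣzᵢKᵢ = 2.305; Σzᵢ/Kᵢ = 0.582.
Since Σzᵢ/Kᵢ < 1 the mixture is above its dew point — single vapor phase.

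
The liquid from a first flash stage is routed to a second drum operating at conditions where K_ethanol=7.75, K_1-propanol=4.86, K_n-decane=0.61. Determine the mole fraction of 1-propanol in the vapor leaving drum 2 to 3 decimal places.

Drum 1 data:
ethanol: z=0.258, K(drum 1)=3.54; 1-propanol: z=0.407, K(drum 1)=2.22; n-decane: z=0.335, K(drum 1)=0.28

y_1-propanol (drum 2) = 0.305

Drum 1:
Let ψ₁ = V/F and solve Σ zᵢ(Kᵢ−1)/(1+ψ₁(Kᵢ−1)) = 0.
g(0) = ΣzᵢKᵢ − 1 = 0.911 and g(1) = 1 − Σzᵢ/Kᵢ = -0.453, so a root lies in (0, 1).
Iterate (Newton) starting at ψ₁ = 0.5:
  ψ₁ = 0.500: g = 0.2202, g' = -0.981 → ψ₁ = 0.725
  ψ₁ = 0.725: g = -0.0100, g' = -1.136 → ψ₁ = 0.716
Converged at ψ₁ = 0.716.
Drum-1 compositions:
  ethanol: x = 0.092, y = 0.324
  1-propanol: x = 0.217, y = 0.482
  n-decane: x = 0.691, y = 0.194
Drum-2 feed = drum-1 liquid: z₂ = (0.0916, 0.2173, 0.6912).
Drum 2:
Iterate (Newton) starting at ψ₂ = 0.5:
  ψ₂ = 0.500: g = 0.0927, g' = -0.757 → ψ₂ = 0.622
  ψ₂ = 0.622: g = 0.0094, g' = -0.617 → ψ₂ = 0.638
Converged at ψ₂ = 0.638.
  ethanol: x = 0.017, y = 0.134
  1-propanol: x = 0.063, y = 0.305
  n-decane: x = 0.920, y = 0.561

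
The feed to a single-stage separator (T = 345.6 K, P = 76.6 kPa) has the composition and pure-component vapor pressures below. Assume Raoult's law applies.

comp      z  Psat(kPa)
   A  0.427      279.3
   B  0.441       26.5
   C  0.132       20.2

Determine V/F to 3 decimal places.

Raoult's law: Kᵢ = Pᵢˢᵃᵗ/P = Pᵢˢᵃᵗ/76.6.
  K_A = 279.3/76.6 = 3.64621, K_B = 26.5/76.6 = 0.34595, K_C = 20.2/76.6 = 0.26371
Material balance + equilibrium reduce to Σ zᵢ(Kᵢ−1)/(1+V/F(Kᵢ−1)) = 0.
Check two-phase: ΣzᵢKᵢ = 1.744 > 1 and Σzᵢ/Kᵢ = 1.892 > 1, so g(0) = 0.744 > 0 and g(1) = -0.892 < 0.
Newton iteration, V/F⁰ = 0.5:
  V/F = 0.500: g = -0.0960, g' = -1.150 → V/F = 0.416
  V/F = 0.416: g = 0.0009, g' = -1.182 → V/F = 0.417
Converged at V/F = 0.417.

V/F = 0.417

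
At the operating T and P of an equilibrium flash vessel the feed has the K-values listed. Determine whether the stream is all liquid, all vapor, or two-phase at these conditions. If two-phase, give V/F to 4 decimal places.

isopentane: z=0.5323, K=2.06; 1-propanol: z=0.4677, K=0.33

two-phase, V/F = 0.3533

ΣzᵢKᵢ = 1.2509; Σzᵢ/Kᵢ = 1.6757.
Both exceed 1, so a two-phase solution exists.
Let ψ = V/F and solve Σ zᵢ(Kᵢ−1)/(1+ψ(Kᵢ−1)) = 0.
Binary case is linear: z₁(K₁−1)(1+ψ(K₂−1)) + z₂(K₂−1)(1+ψ(K₁−1)) = 0
⇒ ψ = [z₁(K₁−1)+z₂(K₂−1)] / [−(K₁−1)(K₂−1)] = 0.25088/0.71020 = 0.3533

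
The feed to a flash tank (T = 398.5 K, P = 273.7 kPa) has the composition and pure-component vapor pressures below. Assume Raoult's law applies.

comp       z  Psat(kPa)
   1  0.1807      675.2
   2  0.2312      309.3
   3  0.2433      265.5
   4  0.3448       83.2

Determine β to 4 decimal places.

Raoult's law: Kᵢ = Pᵢˢᵃᵗ/P = Pᵢˢᵃᵗ/273.7.
  K_1 = 675.2/273.7 = 2.466935, K_2 = 309.3/273.7 = 1.130069, K_3 = 265.5/273.7 = 0.970040, K_4 = 83.2/273.7 = 0.303982
Rachford–Rice: g(β) = Σ zᵢ(Kᵢ−1)/(1+β(Kᵢ−1)) = 0.
g(0) = ΣzᵢKᵢ − 1 = 0.0479 and g(1) = 1 − Σzᵢ/Kᵢ = -0.6629, so a root lies in (0, 1).
Newton iteration, β⁰ = 0.62:
  β = 0.6200: g = -0.26294, g' = -0.6271 → β = 0.2007
  β = 0.2007: g = -0.05220, g' = -0.4617 → β = 0.0876
  β = 0.0876: g = 0.00172, g' = -0.4988 → β = 0.0911
Converged at β = 0.0911.

β = 0.0911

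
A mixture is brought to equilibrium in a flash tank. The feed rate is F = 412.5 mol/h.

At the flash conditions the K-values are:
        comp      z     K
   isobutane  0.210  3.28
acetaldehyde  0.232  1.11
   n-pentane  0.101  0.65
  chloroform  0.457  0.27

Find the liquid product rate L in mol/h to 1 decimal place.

L = 363.6 mol/h

Material balance + equilibrium reduce to Σ zᵢ(Kᵢ−1)/(1+ψ(Kᵢ−1)) = 0.
Check two-phase: ΣzᵢKᵢ = 1.135 > 1 and Σzᵢ/Kᵢ = 2.121 > 1, so g(0) = 0.135 > 0 and g(1) = -1.121 < 0.
Iterate (Newton) starting at ψ = 0.5:
  ψ = 0.500: g = -0.3203, g' = -0.863 → ψ = 0.129
  ψ = 0.129: g = -0.0101, g' = -0.965 → ψ = 0.118
  ψ = 0.118: g = 0.0001, g' = -0.985 → ψ = 0.119
Converged at ψ = 0.119.
Then V = ψ·F = 0.1186·412.5 = 48.9 mol/h and L = F − V = 363.6 mol/h.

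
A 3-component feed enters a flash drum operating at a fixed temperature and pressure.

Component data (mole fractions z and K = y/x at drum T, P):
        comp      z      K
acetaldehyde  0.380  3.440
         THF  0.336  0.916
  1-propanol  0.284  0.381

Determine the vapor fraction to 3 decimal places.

ψ = 0.703

Newton iteration, ψ⁰ = 0.5:
  ψ = 0.500: g = 0.1336, g' = -0.690 → ψ = 0.694
  ψ = 0.694: g = 0.0063, g' = -0.649 → ψ = 0.703
Converged at ψ = 0.703.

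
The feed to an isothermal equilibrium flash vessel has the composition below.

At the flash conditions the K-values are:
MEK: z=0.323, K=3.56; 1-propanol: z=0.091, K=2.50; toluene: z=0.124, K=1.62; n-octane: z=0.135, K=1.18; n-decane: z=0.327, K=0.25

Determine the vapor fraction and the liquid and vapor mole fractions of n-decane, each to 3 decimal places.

Iterate (Newton) starting at ψ = 0.5:
  ψ = 0.500: g = 0.1292, g' = -0.976 → ψ = 0.632
  ψ = 0.632: g = -0.0037, g' = -1.056 → ψ = 0.629
Converged at ψ = 0.629.
Compositions from xᵢ = zᵢ/(1+ψ(Kᵢ−1)), yᵢ = Kᵢxᵢ:
  MEK: x = 0.124, y = 0.441
  1-propanol: x = 0.047, y = 0.117
  toluene: x = 0.089, y = 0.145
  n-octane: x = 0.121, y = 0.143
  n-decane: x = 0.619, y = 0.155

ψ = 0.629, x_n-decane = 0.619, y_n-decane = 0.155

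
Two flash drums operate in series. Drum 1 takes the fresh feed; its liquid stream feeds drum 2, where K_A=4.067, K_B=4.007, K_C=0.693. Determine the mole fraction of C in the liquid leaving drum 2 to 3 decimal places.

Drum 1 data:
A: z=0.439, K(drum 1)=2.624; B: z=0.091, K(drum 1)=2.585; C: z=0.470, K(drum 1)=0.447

x_C (drum 2) = 0.909

Drum 1:
Let ψ₁ = V/F and solve Σ zᵢ(Kᵢ−1)/(1+ψ₁(Kᵢ−1)) = 0.
Check two-phase: ΣzᵢKᵢ = 1.597 > 1 and Σzᵢ/Kᵢ = 1.254 > 1, so g(0) = 0.597 > 0 and g(1) = -0.254 < 0.
Iterate (Newton) starting at ψ₁ = 0.5:
  ψ₁ = 0.500: g = 0.1147, g' = -0.698 → ψ₁ = 0.664
  ψ₁ = 0.664: g = 0.0024, g' = -0.681 → ψ₁ = 0.668
Converged at ψ₁ = 0.668.
Drum-1 compositions:
  A: x = 0.211, y = 0.553
  B: x = 0.044, y = 0.114
  C: x = 0.745, y = 0.333
Drum-2 feed = drum-1 liquid: z₂ = (0.2106, 0.0442, 0.7452).
Drum 2:
Newton iteration, ψ₂⁰ = 0.5:
  ψ₂ = 0.500: g = 0.0378, g' = -0.470 → ψ₂ = 0.580
  ψ₂ = 0.580: g = 0.0024, g' = -0.413 → ψ₂ = 0.586
Converged at ψ₂ = 0.586.
  A: x = 0.075, y = 0.306
  B: x = 0.016, y = 0.064
  C: x = 0.909, y = 0.630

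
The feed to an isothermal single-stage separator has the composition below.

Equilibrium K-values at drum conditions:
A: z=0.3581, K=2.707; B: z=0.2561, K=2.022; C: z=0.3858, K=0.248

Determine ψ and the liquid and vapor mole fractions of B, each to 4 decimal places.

ψ = 0.5383, x_B = 0.1652, y_B = 0.3341

Iterate (Newton) starting at ψ = 0.39:
  ψ = 0.3900: g = 0.14360, g' = -0.9496 → ψ = 0.5412
  ψ = 0.5412: g = -0.00298, g' = -1.0132 → ψ = 0.5383
Converged at ψ = 0.5383.
Compositions from xᵢ = zᵢ/(1+ψ(Kᵢ−1)), yᵢ = Kᵢxᵢ:
  A: x = 0.1866, y = 0.5052
  B: x = 0.1652, y = 0.3341
  C: x = 0.6482, y = 0.1607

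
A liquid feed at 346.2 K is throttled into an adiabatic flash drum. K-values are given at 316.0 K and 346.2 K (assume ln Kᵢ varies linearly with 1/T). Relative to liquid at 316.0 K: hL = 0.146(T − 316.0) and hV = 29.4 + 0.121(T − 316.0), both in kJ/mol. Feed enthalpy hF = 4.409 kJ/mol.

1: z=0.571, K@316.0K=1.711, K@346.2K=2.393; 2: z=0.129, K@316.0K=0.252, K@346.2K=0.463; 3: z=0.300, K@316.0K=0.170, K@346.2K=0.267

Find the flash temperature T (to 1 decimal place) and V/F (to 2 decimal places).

Adiabatic flash: solve Rachford–Rice at each trial T, then check hF = ψ·hV(T) + (1−ψ)·hL(T).
  T = 316.0 K: K = (1.711, 0.252, 0.170), RR gives ψ = 0.105, H_out = 3.102 kJ/mol
  T = 346.2 K: K = (2.393, 0.463, 0.267), RR gives ψ = 0.531, H_out = 19.629 kJ/mol
  T = 331.1 K: K = (2.039, 0.346, 0.215), RR gives ψ = 0.351, H_out = 12.406 kJ/mol
  T = 323.6 K: K = (1.873, 0.297, 0.192), RR gives ψ = 0.243, H_out = 8.212 kJ/mol
  T = 319.8 K: K = (1.791, 0.274, 0.181), RR gives ψ = 0.179, H_out = 5.799 kJ/mol
  T = 317.9 K: K = (1.751, 0.263, 0.175), RR gives ψ = 0.144, H_out = 4.491 kJ/mol
Linear interpolation between T = 316.0 (H_out = 3.102) and T = 317.9 (H_out = 4.491) on hF = 4.409 gives T ≈ 317.8 K, at which ψ = 0.14.

T = 317.8 K, V/F = 0.14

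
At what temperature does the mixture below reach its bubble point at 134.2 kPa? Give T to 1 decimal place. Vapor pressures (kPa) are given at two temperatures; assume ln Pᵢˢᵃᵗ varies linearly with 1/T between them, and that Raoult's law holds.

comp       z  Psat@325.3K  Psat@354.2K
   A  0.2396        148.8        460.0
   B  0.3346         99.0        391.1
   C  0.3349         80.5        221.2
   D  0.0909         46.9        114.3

Bubble-point temperature: ΣzᵢPᵢˢᵃᵗ(T) = P. Interpolate ln Pᵢˢᵃᵗ = aᵢ + bᵢ/T.
  T = 325.3 K: ΣzᵢPᵢˢᵃᵗ = 100.00 kPa
  T = 354.2 K: ΣzᵢPᵢˢᵃᵗ = 325.55 kPa
  T = 339.8 K: ΣzᵢPᵢˢᵃᵗ = 184.82 kPa
  T = 332.6 K: ΣzᵢPᵢˢᵃᵗ = 137.04 kPa
  T = 329.0 K: ΣzᵢPᵢˢᵃᵗ = 117.49 kPa
  T = 330.8 K: ΣzᵢPᵢˢᵃᵗ = 126.94 kPa
Interpolating between 330.8 K and 332.6 K gives T ≈ 332.1 K.

T = 332.1 K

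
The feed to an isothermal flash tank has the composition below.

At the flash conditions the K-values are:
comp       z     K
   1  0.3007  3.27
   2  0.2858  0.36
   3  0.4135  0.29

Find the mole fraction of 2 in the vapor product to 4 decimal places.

Rachford–Rice: g(V/F) = Σ zᵢ(Kᵢ−1)/(1+V/F(Kᵢ−1)) = 0.
g(0) = ΣzᵢKᵢ − 1 = 0.2061 and g(1) = 1 − Σzᵢ/Kᵢ = -1.3117, so a root lies in (0, 1).
Newton–Raphson from V/F = 0.63:
  V/F = 0.6300: g = -0.55678, g' = -1.2734 → V/F = 0.1928
  V/F = 0.1928: g = -0.07397, g' = -1.1819 → V/F = 0.1302
  V/F = 0.1302: g = 0.00387, g' = -1.3156 → V/F = 0.1331
Converged at V/F = 0.1331.
Compositions from xᵢ = zᵢ/(1+V/F(Kᵢ−1)), yᵢ = Kᵢxᵢ:
  1: x = 0.2309, y = 0.7551
  2: x = 0.3124, y = 0.1125
  3: x = 0.4567, y = 0.1324

y_2 = 0.1125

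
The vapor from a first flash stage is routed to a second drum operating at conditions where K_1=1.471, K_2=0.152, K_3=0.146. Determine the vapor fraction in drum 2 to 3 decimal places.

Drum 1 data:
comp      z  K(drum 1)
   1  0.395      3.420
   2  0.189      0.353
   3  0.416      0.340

V/F (drum 2) = 0.281

Drum 1:
Newton iteration, ψ₁⁰ = 0.67:
  ψ₁ = 0.670: g = -0.3434, g' = -1.166 → ψ₁ = 0.375
  ψ₁ = 0.375: g = -0.0256, g' = -1.093 → ψ₁ = 0.352
Converged at ψ₁ = 0.352.
Drum-1 compositions:
  1: x = 0.213, y = 0.729
  2: x = 0.245, y = 0.086
  3: x = 0.542, y = 0.184
Drum-2 feed = drum-1 vapor: z₂ = (0.7293, 0.0864, 0.1843).
Drum 2:
Let ψ₂ = V/F and solve Σ zᵢ(Kᵢ−1)/(1+ψ₂(Kᵢ−1)) = 0.
g(0) = ΣzᵢKᵢ − 1 = 0.113 and g(1) = 1 − Σzᵢ/Kᵢ = -1.326, so a root lies in (0, 1).
Iterate (Newton) starting at ψ₂ = 0.5:
  ψ₂ = 0.500: g = -0.1238, g' = -0.703 → ψ₂ = 0.324
  ψ₂ = 0.324: g = -0.0205, g' = -0.497 → ψ₂ = 0.283
  ψ₂ = 0.283: g = -0.0006, g' = -0.467 → ψ₂ = 0.281
Converged at ψ₂ = 0.281.
  1: x = 0.644, y = 0.947
  2: x = 0.113, y = 0.017
  3: x = 0.243, y = 0.035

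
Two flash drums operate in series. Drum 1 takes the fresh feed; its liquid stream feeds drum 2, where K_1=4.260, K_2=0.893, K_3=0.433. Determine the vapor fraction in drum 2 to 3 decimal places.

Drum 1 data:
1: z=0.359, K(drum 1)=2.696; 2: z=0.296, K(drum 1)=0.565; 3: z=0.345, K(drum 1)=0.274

Drum 1:
Newton iteration, ψ₁⁰ = 0.5:
  ψ₁ = 0.500: g = -0.2283, g' = -0.842 → ψ₁ = 0.229
  ψ₁ = 0.229: g = -0.0048, g' = -0.866 → ψ₁ = 0.223
Converged at ψ₁ = 0.223.
Drum-1 compositions:
  1: x = 0.260, y = 0.702
  2: x = 0.328, y = 0.185
  3: x = 0.412, y = 0.113
Drum-2 feed = drum-1 liquid: z₂ = (0.2604, 0.3279, 0.4118).
Drum 2:
Material balance + equilibrium reduce to Σ zᵢ(Kᵢ−1)/(1+ψ₂(Kᵢ−1)) = 0.
Feasibility: ΣzᵢKᵢ = 1.580, Σzᵢ/Kᵢ = 1.379 — both > 1, two phases present.
Newton–Raphson from ψ₂ = 0.5:
  ψ₂ = 0.500: g = -0.0402, g' = -0.662 → ψ₂ = 0.439
  ψ₂ = 0.439: g = 0.0013, g' = -0.707 → ψ₂ = 0.441
Converged at ψ₂ = 0.441.
  1: x = 0.107, y = 0.455
  2: x = 0.344, y = 0.307
  3: x = 0.549, y = 0.238

V/F (drum 2) = 0.441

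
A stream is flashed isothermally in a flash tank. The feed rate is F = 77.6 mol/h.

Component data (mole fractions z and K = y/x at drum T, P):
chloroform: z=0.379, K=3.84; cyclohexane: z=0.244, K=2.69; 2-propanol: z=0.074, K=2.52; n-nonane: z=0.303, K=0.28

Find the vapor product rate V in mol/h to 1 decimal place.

V = 64.4 mol/h

Newton iteration, ψ⁰ = 0.4:
  ψ = 0.400: g = 0.5135, g' = -1.294 → ψ = 0.797
  ψ = 0.797: g = 0.0447, g' = -1.313 → ψ = 0.831
  ψ = 0.831: g = -0.0014, g' = -1.398 → ψ = 0.830
Converged at ψ = 0.830.
Then V = ψ·F = 0.8299·77.6 = 64.4 mol/h and L = F − V = 13.2 mol/h.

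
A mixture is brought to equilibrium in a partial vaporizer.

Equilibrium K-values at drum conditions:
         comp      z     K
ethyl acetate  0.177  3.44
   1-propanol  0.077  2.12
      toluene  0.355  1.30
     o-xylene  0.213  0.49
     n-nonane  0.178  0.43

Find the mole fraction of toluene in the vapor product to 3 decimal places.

y_toluene = 0.390

Let ψ = V/F and solve Σ zᵢ(Kᵢ−1)/(1+ψ(Kᵢ−1)) = 0.
g(0) = ΣzᵢKᵢ − 1 = 0.415 and g(1) = 1 − Σzᵢ/Kᵢ = -0.209, so a root lies in (0, 1).
Newton iteration, ψ⁰ = 0.5:
  ψ = 0.500: g = 0.0547, g' = -0.491 → ψ = 0.612
  ψ = 0.612: g = 0.0009, g' = -0.480 → ψ = 0.613
Converged at ψ = 0.613.
Compositions from xᵢ = zᵢ/(1+ψ(Kᵢ−1)), yᵢ = Kᵢxᵢ:
  ethyl acetate: x = 0.071, y = 0.244
  1-propanol: x = 0.046, y = 0.097
  toluene: x = 0.300, y = 0.390
  o-xylene: x = 0.310, y = 0.152
  n-nonane: x = 0.274, y = 0.118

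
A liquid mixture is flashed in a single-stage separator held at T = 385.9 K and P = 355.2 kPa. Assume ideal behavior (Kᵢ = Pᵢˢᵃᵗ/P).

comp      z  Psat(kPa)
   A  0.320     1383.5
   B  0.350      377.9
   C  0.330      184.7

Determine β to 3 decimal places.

Raoult's law: Kᵢ = Pᵢˢᵃᵗ/P = Pᵢˢᵃᵗ/355.2.
  K_A = 1383.5/355.2 = 3.89499, K_B = 377.9/355.2 = 1.06391, K_C = 184.7/355.2 = 0.51999
Material balance + equilibrium reduce to Σ zᵢ(Kᵢ−1)/(1+β(Kᵢ−1)) = 0.
Check two-phase: ΣzᵢKᵢ = 1.790 > 1 and Σzᵢ/Kᵢ = 1.046 > 1, so g(0) = 0.790 > 0 and g(1) = -0.046 < 0.
Newton iteration, β⁰ = 0.52:
  β = 0.520: g = 0.1803, g' = -0.564 → β = 0.840
  β = 0.840: g = 0.0258, g' = -0.442 → β = 0.898
Converged at β = 0.898.

β = 0.898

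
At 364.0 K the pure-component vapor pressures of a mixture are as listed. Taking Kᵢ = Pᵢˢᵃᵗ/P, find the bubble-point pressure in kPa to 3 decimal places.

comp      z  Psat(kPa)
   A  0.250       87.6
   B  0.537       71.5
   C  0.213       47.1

At the bubble point ψ → 0, so ΣzᵢKᵢ = 1 with Kᵢ = Pᵢˢᵃᵗ/P ⇒ P = ΣzᵢPᵢˢᵃᵗ.
P = 0.250·87.6 + 0.537·71.5 + 0.213·47.1 = 70.328 kPa

Pbub = 70.328 kPa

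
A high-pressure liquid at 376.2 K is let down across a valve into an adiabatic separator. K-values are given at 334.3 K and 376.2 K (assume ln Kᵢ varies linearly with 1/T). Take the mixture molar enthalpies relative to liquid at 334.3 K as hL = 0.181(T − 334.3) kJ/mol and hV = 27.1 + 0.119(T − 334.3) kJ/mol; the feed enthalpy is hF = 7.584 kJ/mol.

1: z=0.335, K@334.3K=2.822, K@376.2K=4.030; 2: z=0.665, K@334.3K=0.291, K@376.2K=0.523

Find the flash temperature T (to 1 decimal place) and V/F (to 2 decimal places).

Adiabatic flash: solve Rachford–Rice at each trial T, then check hF = ψ·hV(T) + (1−ψ)·hL(T).
  T = 334.3 K: K = (2.822, 0.291), RR gives ψ = 0.108, H_out = 2.914 kJ/mol
  T = 376.2 K: K = (4.030, 0.523), RR gives ψ = 0.483, H_out = 19.414 kJ/mol
  T = 355.2 K: K = (3.407, 0.397), RR gives ψ = 0.279, H_out = 10.980 kJ/mol
  T = 344.8 K: K = (3.111, 0.342), RR gives ψ = 0.194, H_out = 7.025 kJ/mol
  T = 350.0 K: K = (3.257, 0.368), RR gives ψ = 0.236, H_out = 9.005 kJ/mol
  T = 347.4 K: K = (3.184, 0.355), RR gives ψ = 0.215, H_out = 8.017 kJ/mol
  T = 346.1 K: K = (3.147, 0.348), RR gives ψ = 0.204, H_out = 7.522 kJ/mol
Linear interpolation between T = 346.1 (H_out = 7.522) and T = 347.4 (H_out = 8.017) on hF = 7.584 gives T ≈ 346.3 K, at which ψ = 0.21.

T = 346.3 K, V/F = 0.21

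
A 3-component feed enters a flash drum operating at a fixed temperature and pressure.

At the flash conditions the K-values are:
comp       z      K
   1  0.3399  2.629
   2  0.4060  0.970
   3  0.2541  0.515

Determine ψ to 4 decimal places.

ψ = 0.8801

Newton iteration, ψ⁰ = 0.5:
  ψ = 0.5000: g = 0.13009, g' = -0.3785 → ψ = 0.8437
  ψ = 0.8437: g = 0.01210, g' = -0.3316 → ψ = 0.8802
  ψ = 0.8802: g = -0.00005, g' = -0.3346 → ψ = 0.8801
Converged at ψ = 0.8801.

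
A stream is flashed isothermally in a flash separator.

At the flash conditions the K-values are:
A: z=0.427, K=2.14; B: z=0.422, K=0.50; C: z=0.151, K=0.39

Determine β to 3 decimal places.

β = 0.303

Iterate (Newton) starting at β = 0.5:
  β = 0.500: g = -0.1038, g' = -0.529 → β = 0.304
  β = 0.304: g = -0.0003, g' = -0.537 → β = 0.303
Converged at β = 0.303.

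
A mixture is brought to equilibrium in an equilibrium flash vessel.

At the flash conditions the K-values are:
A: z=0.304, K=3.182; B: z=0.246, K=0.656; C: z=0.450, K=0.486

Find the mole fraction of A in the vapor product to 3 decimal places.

y_A = 0.551

Rachford–Rice: g(ψ) = Σ zᵢ(Kᵢ−1)/(1+ψ(Kᵢ−1)) = 0.
g(0) = ΣzᵢKᵢ − 1 = 0.347 and g(1) = 1 − Σzᵢ/Kᵢ = -0.396, so a root lies in (0, 1).
Iterate (Newton) starting at ψ = 0.5:
  ψ = 0.500: g = -0.0963, g' = -0.589 → ψ = 0.336
  ψ = 0.336: g = 0.0071, g' = -0.692 → ψ = 0.347
Converged at ψ = 0.347.
Compositions from xᵢ = zᵢ/(1+ψ(Kᵢ−1)), yᵢ = Kᵢxᵢ:
  A: x = 0.173, y = 0.551
  B: x = 0.279, y = 0.183
  C: x = 0.548, y = 0.266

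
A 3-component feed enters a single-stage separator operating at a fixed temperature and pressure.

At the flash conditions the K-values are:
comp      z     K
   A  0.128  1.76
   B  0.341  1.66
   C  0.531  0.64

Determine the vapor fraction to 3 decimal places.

ψ = 0.529

Rachford–Rice: g(ψ) = Σ zᵢ(Kᵢ−1)/(1+ψ(Kᵢ−1)) = 0.
g(0) = ΣzᵢKᵢ − 1 = 0.131 and g(1) = 1 − Σzᵢ/Kᵢ = -0.108, so a root lies in (0, 1).
Newton–Raphson from ψ = 0.45:
  ψ = 0.450: g = 0.0179, g' = -0.227 → ψ = 0.529
Converged at ψ = 0.529.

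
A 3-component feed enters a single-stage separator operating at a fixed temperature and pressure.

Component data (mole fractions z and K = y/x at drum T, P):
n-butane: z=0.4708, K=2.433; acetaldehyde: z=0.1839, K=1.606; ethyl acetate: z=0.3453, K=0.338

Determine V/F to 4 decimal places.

Material balance + equilibrium reduce to Σ zᵢ(Kᵢ−1)/(1+V/F(Kᵢ−1)) = 0.
g(0) = ΣzᵢKᵢ − 1 = 0.5575 and g(1) = 1 − Σzᵢ/Kᵢ = -0.3296, so a root lies in (0, 1).
Newton–Raphson from V/F = 0.43:
  V/F = 0.4300: g = 0.18629, g' = -0.7083 → V/F = 0.6930
  V/F = 0.6930: g = -0.00536, g' = -0.7935 → V/F = 0.6862
Converged at V/F = 0.6862.

V/F = 0.6862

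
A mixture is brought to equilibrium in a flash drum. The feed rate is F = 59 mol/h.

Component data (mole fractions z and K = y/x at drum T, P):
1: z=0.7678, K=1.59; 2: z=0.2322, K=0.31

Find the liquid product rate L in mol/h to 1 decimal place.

L = 16.6 mol/h

Let ψ = V/F and solve Σ zᵢ(Kᵢ−1)/(1+ψ(Kᵢ−1)) = 0.
g(0) = ΣzᵢKᵢ − 1 = 0.2928 and g(1) = 1 − Σzᵢ/Kᵢ = -0.2319, so a root lies in (0, 1).
Binary case is linear: z₁(K₁−1)(1+ψ(K₂−1)) + z₂(K₂−1)(1+ψ(K₁−1)) = 0
⇒ ψ = [z₁(K₁−1)+z₂(K₂−1)] / [−(K₁−1)(K₂−1)] = 0.29278/0.40710 = 0.7192
Then V = ψ·F = 0.7192·59 = 42.4 mol/h and L = F − V = 16.6 mol/h.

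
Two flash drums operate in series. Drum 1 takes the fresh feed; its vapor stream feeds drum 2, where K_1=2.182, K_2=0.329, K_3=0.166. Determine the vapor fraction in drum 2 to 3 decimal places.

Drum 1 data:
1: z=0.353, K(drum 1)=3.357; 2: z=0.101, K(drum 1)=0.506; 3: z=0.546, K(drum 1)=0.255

Drum 1:
Rachford–Rice: g(ψ₁) = Σ zᵢ(Kᵢ−1)/(1+ψ₁(Kᵢ−1)) = 0.
Check two-phase: ΣzᵢKᵢ = 1.375 > 1 and Σzᵢ/Kᵢ = 2.446 > 1, so g(0) = 0.375 > 0 and g(1) = -1.446 < 0.
Iterate (Newton) starting at ψ₁ = 0.43:
  ψ₁ = 0.430: g = -0.2486, g' = -1.179 → ψ₁ = 0.219
  ψ₁ = 0.219: g = 0.0065, g' = -1.316 → ψ₁ = 0.224
Converged at ψ₁ = 0.224.
Drum-1 compositions:
  1: x = 0.231, y = 0.775
  2: x = 0.114, y = 0.057
  3: x = 0.655, y = 0.167
Drum-2 feed = drum-1 vapor: z₂ = (0.7754, 0.0575, 0.1671).
Drum 2:
Rachford–Rice: g(ψ₂) = Σ zᵢ(Kᵢ−1)/(1+ψ₂(Kᵢ−1)) = 0.
Feasibility: ΣzᵢKᵢ = 1.739, Σzᵢ/Kᵢ = 1.537 — both > 1, two phases present.
Iterate (Newton) starting at ψ₂ = 0.58:
  ψ₂ = 0.580: g = 0.2106, g' = -0.887 → ψ₂ = 0.817
  ψ₂ = 0.817: g = -0.0574, g' = -1.555 → ψ₂ = 0.781
  ψ₂ = 0.781: g = -0.0037, g' = -1.362 → ψ₂ = 0.778
Converged at ψ₂ = 0.778.
  1: x = 0.404, y = 0.881
  2: x = 0.120, y = 0.040
  3: x = 0.476, y = 0.079

V/F (drum 2) = 0.778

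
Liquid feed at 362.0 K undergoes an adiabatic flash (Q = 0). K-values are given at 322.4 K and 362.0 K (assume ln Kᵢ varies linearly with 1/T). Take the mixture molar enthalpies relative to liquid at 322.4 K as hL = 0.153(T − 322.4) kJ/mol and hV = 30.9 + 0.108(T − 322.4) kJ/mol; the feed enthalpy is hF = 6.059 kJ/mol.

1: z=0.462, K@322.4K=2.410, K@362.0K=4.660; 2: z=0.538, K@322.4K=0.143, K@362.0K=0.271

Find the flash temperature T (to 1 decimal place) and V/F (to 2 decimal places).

Adiabatic flash: solve Rachford–Rice at each trial T, then check hF = ψ·hV(T) + (1−ψ)·hL(T).
  T = 322.4 K: K = (2.410, 0.143), RR gives ψ = 0.158, H_out = 4.868 kJ/mol
  T = 362.0 K: K = (4.660, 0.271), RR gives ψ = 0.487, H_out = 20.232 kJ/mol
  T = 342.2 K: K = (3.416, 0.201), RR gives ψ = 0.355, H_out = 13.688 kJ/mol
  T = 332.3 K: K = (2.884, 0.170), RR gives ψ = 0.271, H_out = 9.774 kJ/mol
  T = 327.4 K: K = (2.642, 0.156), RR gives ψ = 0.220, H_out = 7.515 kJ/mol
  T = 324.9 K: K = (2.524, 0.150), RR gives ψ = 0.190, H_out = 6.242 kJ/mol
  T = 323.6 K: K = (2.464, 0.146), RR gives ψ = 0.174, H_out = 5.542 kJ/mol
Linear interpolation between T = 323.6 (H_out = 5.542) and T = 324.9 (H_out = 6.242) on hF = 6.059 gives T ≈ 324.6 K, at which ψ = 0.19.

T = 324.6 K, V/F = 0.19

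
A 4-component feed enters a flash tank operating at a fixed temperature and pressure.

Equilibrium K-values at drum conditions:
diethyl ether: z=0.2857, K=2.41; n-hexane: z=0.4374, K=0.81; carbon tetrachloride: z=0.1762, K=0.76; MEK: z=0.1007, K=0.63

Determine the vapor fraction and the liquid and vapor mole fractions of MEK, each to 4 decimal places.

Material balance + equilibrium reduce to Σ zᵢ(Kᵢ−1)/(1+ψ(Kᵢ−1)) = 0.
Check two-phase: ΣzᵢKᵢ = 1.2402 > 1 and Σzᵢ/Kᵢ = 1.0502 > 1, so g(0) = 0.2402 > 0 and g(1) = -0.0502 < 0.
Iterate (Newton) starting at ψ = 0.5:
  ψ = 0.5000: g = 0.05067, g' = -0.2485 → ψ = 0.7039
  ψ = 0.7039: g = 0.00498, g' = -0.2040 → ψ = 0.7283
  ψ = 0.7283: g = 0.00005, g' = -0.2003 → ψ = 0.7285
Converged at ψ = 0.7285.
Compositions from xᵢ = zᵢ/(1+ψ(Kᵢ−1)), yᵢ = Kᵢxᵢ:
  diethyl ether: x = 0.1409, y = 0.3396
  n-hexane: x = 0.5077, y = 0.4112
  carbon tetrachloride: x = 0.2135, y = 0.1623
  MEK: x = 0.1379, y = 0.0869

ψ = 0.7285, x_MEK = 0.1379, y_MEK = 0.0869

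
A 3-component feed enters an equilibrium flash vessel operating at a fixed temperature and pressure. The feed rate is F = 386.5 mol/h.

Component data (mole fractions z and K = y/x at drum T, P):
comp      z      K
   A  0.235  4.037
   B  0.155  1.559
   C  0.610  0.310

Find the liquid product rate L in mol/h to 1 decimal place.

Material balance + equilibrium reduce to Σ zᵢ(Kᵢ−1)/(1+ψ(Kᵢ−1)) = 0.
g(0) = ΣzᵢKᵢ − 1 = 0.379 and g(1) = 1 − Σzᵢ/Kᵢ = -1.125, so a root lies in (0, 1).
Newton iteration, ψ⁰ = 0.5:
  ψ = 0.500: g = -0.2915, g' = -1.048 → ψ = 0.222
  ψ = 0.222: g = 0.0064, g' = -1.217 → ψ = 0.227
Converged at ψ = 0.227.
Then V = ψ·F = 0.2272·386.5 = 87.8 mol/h and L = F − V = 298.7 mol/h.

L = 298.7 mol/h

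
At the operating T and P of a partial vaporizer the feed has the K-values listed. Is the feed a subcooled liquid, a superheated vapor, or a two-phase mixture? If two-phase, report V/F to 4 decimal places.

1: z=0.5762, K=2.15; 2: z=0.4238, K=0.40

ΣzᵢKᵢ = 1.4083; Σzᵢ/Kᵢ = 1.3275.
Both exceed 1, so a two-phase solution exists.
Rachford–Rice: g(ψ) = Σ zᵢ(Kᵢ−1)/(1+ψ(Kᵢ−1)) = 0.
Binary case is linear: z₁(K₁−1)(1+ψ(K₂−1)) + z₂(K₂−1)(1+ψ(K₁−1)) = 0
⇒ ψ = [z₁(K₁−1)+z₂(K₂−1)] / [−(K₁−1)(K₂−1)] = 0.40835/0.69000 = 0.5918

two-phase, V/F = 0.5918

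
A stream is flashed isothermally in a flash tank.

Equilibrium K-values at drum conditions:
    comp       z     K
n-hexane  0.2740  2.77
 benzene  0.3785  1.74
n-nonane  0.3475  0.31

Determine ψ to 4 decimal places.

ψ = 0.6252

Let ψ = V/F and solve Σ zᵢ(Kᵢ−1)/(1+ψ(Kᵢ−1)) = 0.
g(0) = ΣzᵢKᵢ − 1 = 0.5253 and g(1) = 1 − Σzᵢ/Kᵢ = -0.4374, so a root lies in (0, 1).
Iterate (Newton) starting at ψ = 0.46:
  ψ = 0.4600: g = 0.12502, g' = -0.7312 → ψ = 0.6310
  ψ = 0.6310: g = -0.00461, g' = -0.8068 → ψ = 0.6253
  ψ = 0.6253: g = -0.00001, g' = -0.8021 → ψ = 0.6252
Converged at ψ = 0.6252.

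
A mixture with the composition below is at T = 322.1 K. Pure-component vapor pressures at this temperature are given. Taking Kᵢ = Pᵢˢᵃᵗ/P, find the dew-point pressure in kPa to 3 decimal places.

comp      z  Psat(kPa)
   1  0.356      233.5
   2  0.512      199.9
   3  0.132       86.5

At the dew point ψ → 1, so Σzᵢ/Kᵢ = 1 with Kᵢ = Pᵢˢᵃᵗ/P ⇒ 1/P = Σzᵢ/Pᵢˢᵃᵗ.
1/P = 0.356/233.5 + 0.512/199.9 + 0.132/86.5 = 0.005612 ⇒ P = 178.192 kPa

Pdew = 178.192 kPa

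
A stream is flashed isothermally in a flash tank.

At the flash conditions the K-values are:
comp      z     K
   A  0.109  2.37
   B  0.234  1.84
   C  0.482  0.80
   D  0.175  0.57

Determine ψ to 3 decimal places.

Let ψ = V/F and solve Σ zᵢ(Kᵢ−1)/(1+ψ(Kᵢ−1)) = 0.
g(0) = ΣzᵢKᵢ − 1 = 0.174 and g(1) = 1 − Σzᵢ/Kᵢ = -0.083, so a root lies in (0, 1).
Newton–Raphson from ψ = 0.5:
  ψ = 0.500: g = 0.0241, g' = -0.230 → ψ = 0.605
  ψ = 0.605: g = 0.0007, g' = -0.218 → ψ = 0.608
Converged at ψ = 0.608.

ψ = 0.608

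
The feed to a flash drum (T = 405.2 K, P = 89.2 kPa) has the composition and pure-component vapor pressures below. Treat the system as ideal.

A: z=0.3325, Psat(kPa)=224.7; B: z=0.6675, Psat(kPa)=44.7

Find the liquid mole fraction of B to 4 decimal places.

Raoult's law: Kᵢ = Pᵢˢᵃᵗ/P = Pᵢˢᵃᵗ/89.2.
  K_A = 224.7/89.2 = 2.519058, K_B = 44.7/89.2 = 0.501121
Let ψ = V/F and solve Σ zᵢ(Kᵢ−1)/(1+ψ(Kᵢ−1)) = 0.
g(0) = ΣzᵢKᵢ − 1 = 0.1721 and g(1) = 1 − Σzᵢ/Kᵢ = -0.4640, so a root lies in (0, 1).
Iterate (Newton) starting at ψ = 0.34:
  ψ = 0.3400: g = -0.06796, g' = -0.5746 → ψ = 0.2217
  ψ = 0.2217: g = 0.00341, g' = -0.6394 → ψ = 0.2271
Converged at ψ = 0.2271.
Compositions from xᵢ = zᵢ/(1+ψ(Kᵢ−1)), yᵢ = Kᵢxᵢ:
  A: x = 0.2472, y = 0.6228
  B: x = 0.7528, y = 0.3772

x_B = 0.7528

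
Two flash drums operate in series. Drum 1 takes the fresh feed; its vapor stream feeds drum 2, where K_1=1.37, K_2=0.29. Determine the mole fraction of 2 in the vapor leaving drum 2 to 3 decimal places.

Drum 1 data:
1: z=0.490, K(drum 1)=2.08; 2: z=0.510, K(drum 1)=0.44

y_2 (drum 2) = 0.099

Drum 1:
Newton–Raphson from ψ₁ = 0.5:
  ψ₁ = 0.500: g = -0.0530, g' = -0.550 → ψ₁ = 0.403
Converged at ψ₁ = 0.403.
Drum-1 compositions:
  1: x = 0.341, y = 0.710
  2: x = 0.659, y = 0.290
Drum-2 feed = drum-1 vapor: z₂ = (0.7102, 0.2898).
Drum 2:
Material balance + equilibrium reduce to Σ zᵢ(Kᵢ−1)/(1+ψ₂(Kᵢ−1)) = 0.
g(0) = ΣzᵢKᵢ − 1 = 0.057 and g(1) = 1 − Σzᵢ/Kᵢ = -0.518, so a root lies in (0, 1).
Iterate (Newton) starting at ψ₂ = 0.69:
  ψ₂ = 0.690: g = -0.1940, g' = -0.623 → ψ₂ = 0.379
  ψ₂ = 0.379: g = -0.0509, g' = -0.348 → ψ₂ = 0.232
  ψ₂ = 0.232: g = -0.0044, g' = -0.292 → ψ₂ = 0.217
Converged at ψ₂ = 0.217.
  1: x = 0.657, y = 0.901
  2: x = 0.343, y = 0.099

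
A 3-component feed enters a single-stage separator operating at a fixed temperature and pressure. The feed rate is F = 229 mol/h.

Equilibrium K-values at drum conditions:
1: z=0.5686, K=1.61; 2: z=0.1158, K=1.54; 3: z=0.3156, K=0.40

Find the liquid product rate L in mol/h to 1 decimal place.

L = 88.7 mol/h

Newton–Raphson from ψ = 0.65:
  ψ = 0.6500: g = -0.01577, g' = -0.4323 → ψ = 0.6135
  ψ = 0.6135: g = -0.00031, g' = -0.4156 → ψ = 0.6128
Converged at ψ = 0.6128.
Then V = ψ·F = 0.6128·229 = 140.3 mol/h and L = F − V = 88.7 mol/h.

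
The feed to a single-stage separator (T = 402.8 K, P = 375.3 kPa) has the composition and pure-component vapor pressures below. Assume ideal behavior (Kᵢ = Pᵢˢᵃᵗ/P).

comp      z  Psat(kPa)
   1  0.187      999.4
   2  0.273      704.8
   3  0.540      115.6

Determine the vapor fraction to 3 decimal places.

ψ = 0.204

Raoult's law: Kᵢ = Pᵢˢᵃᵗ/P = Pᵢˢᵃᵗ/375.3.
  K_1 = 999.4/375.3 = 2.66294, K_2 = 704.8/375.3 = 1.87796, K_3 = 115.6/375.3 = 0.30802
Material balance + equilibrium reduce to Σ zᵢ(Kᵢ−1)/(1+ψ(Kᵢ−1)) = 0.
g(0) = ΣzᵢKᵢ − 1 = 0.177 and g(1) = 1 − Σzᵢ/Kᵢ = -0.969, so a root lies in (0, 1).
Newton iteration, ψ⁰ = 0.5:
  ψ = 0.500: g = -0.2350, g' = -0.860 → ψ = 0.227
  ψ = 0.227: g = -0.0176, g' = -0.783 → ψ = 0.204
Converged at ψ = 0.204.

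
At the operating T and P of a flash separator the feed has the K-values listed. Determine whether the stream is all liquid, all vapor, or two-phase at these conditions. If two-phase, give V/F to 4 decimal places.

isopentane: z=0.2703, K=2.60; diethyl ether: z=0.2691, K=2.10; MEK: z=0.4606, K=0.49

ΣzᵢKᵢ = 1.4936; Σzᵢ/Kᵢ = 1.1721.
Both exceed 1, so a two-phase solution exists.
Material balance + equilibrium reduce to Σ zᵢ(Kᵢ−1)/(1+ψ(Kᵢ−1)) = 0.
Newton iteration, ψ⁰ = 0.5:
  ψ = 0.5000: g = 0.11593, g' = -0.5650 → ψ = 0.7052
  ψ = 0.7052: g = 0.00306, g' = -0.5482 → ψ = 0.7108
Converged at ψ = 0.7108.

two-phase, V/F = 0.7108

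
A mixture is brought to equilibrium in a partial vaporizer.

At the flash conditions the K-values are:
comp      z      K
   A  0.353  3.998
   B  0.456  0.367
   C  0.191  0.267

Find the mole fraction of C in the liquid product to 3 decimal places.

x_C = 0.249

Let β = V/F and solve Σ zᵢ(Kᵢ−1)/(1+β(Kᵢ−1)) = 0.
g(0) = ΣzᵢKᵢ − 1 = 0.630 and g(1) = 1 − Σzᵢ/Kᵢ = -1.046, so a root lies in (0, 1).
Newton iteration, β⁰ = 0.5:
  β = 0.500: g = -0.2198, g' = -1.155 → β = 0.310
  β = 0.310: g = 0.0087, g' = -1.308 → β = 0.316
Converged at β = 0.316.
Compositions from xᵢ = zᵢ/(1+β(Kᵢ−1)), yᵢ = Kᵢxᵢ:
  A: x = 0.181, y = 0.724
  B: x = 0.570, y = 0.209
  C: x = 0.249, y = 0.066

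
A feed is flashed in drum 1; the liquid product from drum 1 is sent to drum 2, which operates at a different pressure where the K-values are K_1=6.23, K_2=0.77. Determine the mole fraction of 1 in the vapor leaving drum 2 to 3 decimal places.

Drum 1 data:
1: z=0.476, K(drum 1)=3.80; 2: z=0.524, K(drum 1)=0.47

Drum 1:
Let ψ₁ = V/F and solve Σ zᵢ(Kᵢ−1)/(1+ψ₁(Kᵢ−1)) = 0.
Feasibility: ΣzᵢKᵢ = 2.055, Σzᵢ/Kᵢ = 1.240 — both > 1, two phases present.
Newton–Raphson from ψ₁ = 0.5:
  ψ₁ = 0.500: g = 0.1775, g' = -0.920 → ψ₁ = 0.693
  ψ₁ = 0.693: g = 0.0145, g' = -0.799 → ψ₁ = 0.711
Converged at ψ₁ = 0.711.
Drum-1 compositions:
  1: x = 0.159, y = 0.605
  2: x = 0.841, y = 0.395
Drum-2 feed = drum-1 liquid: z₂ = (0.1592, 0.8408).
Drum 2:
Newton iteration, ψ₂⁰ = 0.52:
  ψ₂ = 0.520: g = 0.0041, g' = -0.372 → ψ₂ = 0.531
Converged at ψ₂ = 0.531.
  1: x = 0.042, y = 0.262
  2: x = 0.958, y = 0.738

y_1 (drum 2) = 0.262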